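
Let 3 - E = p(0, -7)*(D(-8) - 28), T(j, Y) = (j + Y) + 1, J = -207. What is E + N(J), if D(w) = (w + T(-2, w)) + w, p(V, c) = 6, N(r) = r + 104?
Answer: 218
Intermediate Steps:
T(j, Y) = 1 + Y + j (T(j, Y) = (Y + j) + 1 = 1 + Y + j)
N(r) = 104 + r
D(w) = -1 + 3*w (D(w) = (w + (1 + w - 2)) + w = (w + (-1 + w)) + w = (-1 + 2*w) + w = -1 + 3*w)
E = 321 (E = 3 - 6*((-1 + 3*(-8)) - 28) = 3 - 6*((-1 - 24) - 28) = 3 - 6*(-25 - 28) = 3 - 6*(-53) = 3 - 1*(-318) = 3 + 318 = 321)
E + N(J) = 321 + (104 - 207) = 321 - 103 = 218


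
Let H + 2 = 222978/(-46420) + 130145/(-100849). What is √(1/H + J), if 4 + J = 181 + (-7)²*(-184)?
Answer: I*√3172687634707191683605949/18945630191 ≈ 94.017*I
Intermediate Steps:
H = -18945630191/2340705290 (H = -2 + (222978/(-46420) + 130145/(-100849)) = -2 + (222978*(-1/46420) + 130145*(-1/100849)) = -2 + (-111489/23210 - 130145/100849) = -2 - 14264219611/2340705290 = -18945630191/2340705290 ≈ -8.0940)
J = -8839 (J = -4 + (181 + (-7)²*(-184)) = -4 + (181 + 49*(-184)) = -4 + (181 - 9016) = -4 - 8835 = -8839)
√(1/H + J) = √(1/(-18945630191/2340705290) - 8839) = √(-2340705290/18945630191 - 8839) = √(-167462765963539/18945630191) = I*√3172687634707191683605949/18945630191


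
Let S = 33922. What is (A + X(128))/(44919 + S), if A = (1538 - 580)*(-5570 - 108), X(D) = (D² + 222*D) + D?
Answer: -5394596/78841 ≈ -68.424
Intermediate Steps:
X(D) = D² + 223*D
A = -5439524 (A = 958*(-5678) = -5439524)
(A + X(128))/(44919 + S) = (-5439524 + 128*(223 + 128))/(44919 + 33922) = (-5439524 + 128*351)/78841 = (-5439524 + 44928)*(1/78841) = -5394596*1/78841 = -5394596/78841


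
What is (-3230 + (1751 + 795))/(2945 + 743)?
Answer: -171/922 ≈ -0.18547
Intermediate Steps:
(-3230 + (1751 + 795))/(2945 + 743) = (-3230 + 2546)/3688 = -684*1/3688 = -171/922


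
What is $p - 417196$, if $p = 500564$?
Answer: $83368$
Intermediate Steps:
$p - 417196 = 500564 - 417196 = 83368$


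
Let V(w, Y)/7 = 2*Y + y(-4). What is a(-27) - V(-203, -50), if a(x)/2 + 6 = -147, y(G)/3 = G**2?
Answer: 58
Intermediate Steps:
y(G) = 3*G**2
a(x) = -306 (a(x) = -12 + 2*(-147) = -12 - 294 = -306)
V(w, Y) = 336 + 14*Y (V(w, Y) = 7*(2*Y + 3*(-4)**2) = 7*(2*Y + 3*16) = 7*(2*Y + 48) = 7*(48 + 2*Y) = 336 + 14*Y)
a(-27) - V(-203, -50) = -306 - (336 + 14*(-50)) = -306 - (336 - 700) = -306 - 1*(-364) = -306 + 364 = 58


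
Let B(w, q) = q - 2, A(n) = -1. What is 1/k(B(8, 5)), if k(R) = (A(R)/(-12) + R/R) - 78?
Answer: -12/923 ≈ -0.013001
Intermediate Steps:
B(w, q) = -2 + q
k(R) = -923/12 (k(R) = (-1/(-12) + R/R) - 78 = (-1*(-1/12) + 1) - 78 = (1/12 + 1) - 78 = 13/12 - 78 = -923/12)
1/k(B(8, 5)) = 1/(-923/12) = -12/923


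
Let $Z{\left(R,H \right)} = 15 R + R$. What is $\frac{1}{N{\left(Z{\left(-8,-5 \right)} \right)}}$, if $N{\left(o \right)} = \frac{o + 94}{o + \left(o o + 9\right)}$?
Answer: $- \frac{16265}{34} \approx -478.38$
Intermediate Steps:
$Z{\left(R,H \right)} = 16 R$
$N{\left(o \right)} = \frac{94 + o}{9 + o + o^{2}}$ ($N{\left(o \right)} = \frac{94 + o}{o + \left(o^{2} + 9\right)} = \frac{94 + o}{o + \left(9 + o^{2}\right)} = \frac{94 + o}{9 + o + o^{2}}$)
$\frac{1}{N{\left(Z{\left(-8,-5 \right)} \right)}} = \frac{1}{\frac{1}{9 + 16 \left(-8\right) + \left(16 \left(-8\right)\right)^{2}} \left(94 + 16 \left(-8\right)\right)} = \frac{1}{\frac{1}{9 - 128 + \left(-128\right)^{2}} \left(94 - 128\right)} = \frac{1}{\frac{1}{9 - 128 + 16384} \left(-34\right)} = \frac{1}{\frac{1}{16265} \left(-34\right)} = \frac{1}{- \frac{34}{16265}} = - \frac{16265}{34}$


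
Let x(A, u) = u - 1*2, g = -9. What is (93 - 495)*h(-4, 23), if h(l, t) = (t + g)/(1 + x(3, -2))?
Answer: 1876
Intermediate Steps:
x(A, u) = -2 + u (x(A, u) = u - 2 = -2 + u)
h(l, t) = 3 - t/3 (h(l, t) = (t - 9)/(1 + (-2 - 2)) = (-9 + t)/(1 - 4) = (-9 + t)/(-3) = (-9 + t)*(-⅓) = 3 - t/3)
(93 - 495)*h(-4, 23) = (93 - 495)*(3 - ⅓*23) = -402*(3 - 23/3) = -402*(-14/3) = 1876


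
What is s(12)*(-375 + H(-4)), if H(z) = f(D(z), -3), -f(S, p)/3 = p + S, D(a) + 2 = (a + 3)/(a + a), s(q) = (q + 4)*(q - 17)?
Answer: 28830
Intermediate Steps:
s(q) = (-17 + q)*(4 + q) (s(q) = (4 + q)*(-17 + q) = (-17 + q)*(4 + q))
D(a) = -2 + (3 + a)/(2*a) (D(a) = -2 + (a + 3)/(a + a) = -2 + (3 + a)/((2*a)) = -2 + (3 + a)*(1/(2*a)) = -2 + (3 + a)/(2*a))
f(S, p) = -3*S - 3*p (f(S, p) = -3*(p + S) = -3*(S + p) = -3*S - 3*p)
H(z) = 9 - 9*(1 - z)/(2*z) (H(z) = -9*(1 - z)/(2*z) - 3*(-3) = -9*(1 - z)/(2*z) + 9 = 9 - 9*(1 - z)/(2*z))
s(12)*(-375 + H(-4)) = (-68 + 12² - 13*12)*(-375 + (9/2)*(-1 + 3*(-4))/(-4)) = (-68 + 144 - 156)*(-375 + (9/2)*(-¼)*(-1 - 12)) = -80*(-375 + (9/2)*(-¼)*(-13)) = -80*(-375 + 117/8) = -80*(-2883/8) = 28830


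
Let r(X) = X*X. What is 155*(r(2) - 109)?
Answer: -16275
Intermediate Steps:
r(X) = X**2
155*(r(2) - 109) = 155*(2**2 - 109) = 155*(4 - 109) = 155*(-105) = -16275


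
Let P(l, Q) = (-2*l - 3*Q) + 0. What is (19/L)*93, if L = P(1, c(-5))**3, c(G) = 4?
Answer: -1767/2744 ≈ -0.64395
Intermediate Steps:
P(l, Q) = -3*Q - 2*l (P(l, Q) = (-3*Q - 2*l) + 0 = -3*Q - 2*l)
L = -2744 (L = (-3*4 - 2*1)**3 = (-12 - 2)**3 = (-14)**3 = -2744)
(19/L)*93 = (19/(-2744))*93 = (19*(-1/2744))*93 = -19/2744*93 = -1767/2744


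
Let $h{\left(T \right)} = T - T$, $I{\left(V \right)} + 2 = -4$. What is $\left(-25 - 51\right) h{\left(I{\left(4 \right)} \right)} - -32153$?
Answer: $32153$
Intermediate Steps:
$I{\left(V \right)} = -6$ ($I{\left(V \right)} = -2 - 4 = -6$)
$h{\left(T \right)} = 0$
$\left(-25 - 51\right) h{\left(I{\left(4 \right)} \right)} - -32153 = \left(-25 - 51\right) 0 - -32153 = \left(-76\right) 0 + 32153 = 0 + 32153 = 32153$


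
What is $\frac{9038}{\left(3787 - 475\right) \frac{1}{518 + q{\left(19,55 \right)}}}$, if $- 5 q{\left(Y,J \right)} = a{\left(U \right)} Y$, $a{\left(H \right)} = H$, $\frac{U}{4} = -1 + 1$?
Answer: $\frac{1170421}{828} \approx 1413.6$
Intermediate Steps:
$U = 0$ ($U = 4 \left(-1 + 1\right) = 4 \cdot 0 = 0$)
$q{\left(Y,J \right)} = 0$ ($q{\left(Y,J \right)} = - \frac{0 Y}{5} = \left(- \frac{1}{5}\right) 0 = 0$)
$\frac{9038}{\left(3787 - 475\right) \frac{1}{518 + q{\left(19,55 \right)}}} = \frac{9038}{\left(3787 - 475\right) \frac{1}{518 + 0}} = \frac{9038}{3312 \cdot \frac{1}{518}} = \frac{9038}{\frac{1656}{259}} = 9038 \cdot \frac{259}{1656} = \frac{1170421}{828}$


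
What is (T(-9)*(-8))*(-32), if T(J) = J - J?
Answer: 0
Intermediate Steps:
T(J) = 0
(T(-9)*(-8))*(-32) = (0*(-8))*(-32) = 0*(-32) = 0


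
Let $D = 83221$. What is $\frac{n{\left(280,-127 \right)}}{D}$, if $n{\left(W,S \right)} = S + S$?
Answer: $- \frac{254}{83221} \approx -0.0030521$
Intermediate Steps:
$n{\left(W,S \right)} = 2 S$
$\frac{n{\left(280,-127 \right)}}{D} = \frac{2 \left(-127\right)}{83221} = \left(-254\right) \frac{1}{83221} = - \frac{254}{83221}$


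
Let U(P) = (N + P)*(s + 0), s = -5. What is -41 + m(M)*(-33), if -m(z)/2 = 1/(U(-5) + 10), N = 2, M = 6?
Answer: -959/25 ≈ -38.360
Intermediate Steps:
U(P) = -10 - 5*P (U(P) = (2 + P)*(-5 + 0) = (2 + P)*(-5) = -10 - 5*P)
m(z) = -2/25 (m(z) = -2/((-10 - 5*(-5)) + 10) = -2/((-10 + 25) + 10) = -2/(15 + 10) = -2/25)
-41 + m(M)*(-33) = -41 - 2/25*(-33) = -41 + 66/25 = -959/25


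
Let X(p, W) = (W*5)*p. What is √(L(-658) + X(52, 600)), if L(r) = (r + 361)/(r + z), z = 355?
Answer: √1591365999/101 ≈ 394.97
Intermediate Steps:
L(r) = (361 + r)/(355 + r) (L(r) = (r + 361)/(r + 355) = (361 + r)/(355 + r))
X(p, W) = 5*W*p (X(p, W) = (5*W)*p = 5*W*p)
√(L(-658) + X(52, 600)) = √((361 - 658)/(355 - 658) + 5*600*52) = √(-297/(-303) + 156000) = √(-1/303*(-297) + 156000) = √(99/101 + 156000) = √(15756099/101) = √1591365999/101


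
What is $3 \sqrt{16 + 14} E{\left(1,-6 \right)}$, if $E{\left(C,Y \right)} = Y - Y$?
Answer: $0$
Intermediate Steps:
$E{\left(C,Y \right)} = 0$
$3 \sqrt{16 + 14} E{\left(1,-6 \right)} = 3 \sqrt{16 + 14} \cdot 0 = 3 \sqrt{30} \cdot 0 = 0$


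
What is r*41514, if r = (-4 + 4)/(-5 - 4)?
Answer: 0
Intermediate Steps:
r = 0 (r = 0/(-9) = 0*(-⅑) = 0)
r*41514 = 0*41514 = 0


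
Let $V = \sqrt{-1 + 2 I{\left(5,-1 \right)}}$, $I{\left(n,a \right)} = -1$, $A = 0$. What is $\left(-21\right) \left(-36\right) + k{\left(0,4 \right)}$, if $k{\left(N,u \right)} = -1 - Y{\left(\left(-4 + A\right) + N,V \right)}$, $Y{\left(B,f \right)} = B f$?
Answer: $755 + 4 i \sqrt{3} \approx 755.0 + 6.9282 i$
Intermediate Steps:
$V = i \sqrt{3}$ ($V = \sqrt{-1 + 2 \left(-1\right)} = \sqrt{-1 - 2} = \sqrt{-3} = i \sqrt{3} \approx 1.732 i$)
$k{\left(N,u \right)} = -1 - i \sqrt{3} \left(-4 + N\right)$ ($k{\left(N,u \right)} = -1 - \left(\left(-4 + 0\right) + N\right) i \sqrt{3} = -1 - \left(-4 + N\right) i \sqrt{3} = -1 - i \sqrt{3} \left(-4 + N\right)$)
$\left(-21\right) \left(-36\right) + k{\left(0,4 \right)} = \left(-21\right) \left(-36\right) - \left(1 - i \sqrt{3} \left(4 - 0\right)\right) = 756 - \left(1 - i \sqrt{3} \left(4 + 0\right)\right) = 756 - \left(1 - i \sqrt{3} \cdot 4\right) = 756 - \left(1 - 4 i \sqrt{3}\right) = 755 + 4 i \sqrt{3}$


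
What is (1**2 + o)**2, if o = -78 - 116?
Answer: 37249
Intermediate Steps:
o = -194
(1**2 + o)**2 = (1**2 - 194)**2 = (1 - 194)**2 = (-193)**2 = 37249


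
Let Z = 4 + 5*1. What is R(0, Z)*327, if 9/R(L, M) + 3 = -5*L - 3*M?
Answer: -981/10 ≈ -98.100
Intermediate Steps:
Z = 9 (Z = 4 + 5 = 9)
R(L, M) = 9/(-3 - 5*L - 3*M) (R(L, M) = 9/(-3 + (-5*L - 3*M)) = 9/(-3 - 5*L - 3*M))
R(0, Z)*327 = -9/(3 + 3*9 + 5*0)*327 = -9/(3 + 27 + 0)*327 = -9/30*327 = -9*1/30*327 = -3/10*327 = -981/10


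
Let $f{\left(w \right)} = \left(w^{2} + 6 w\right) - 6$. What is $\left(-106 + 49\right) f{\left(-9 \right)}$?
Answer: $-1197$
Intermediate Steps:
$f{\left(w \right)} = -6 + w^{2} + 6 w$
$\left(-106 + 49\right) f{\left(-9 \right)} = \left(-106 + 49\right) \left(-6 + \left(-9\right)^{2} + 6 \left(-9\right)\right) = - 57 \left(-6 + 81 - 54\right) = \left(-57\right) 21 = -1197$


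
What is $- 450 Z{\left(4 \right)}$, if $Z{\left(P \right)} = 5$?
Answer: $-2250$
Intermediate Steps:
$- 450 Z{\left(4 \right)} = \left(-450\right) 5 = -2250$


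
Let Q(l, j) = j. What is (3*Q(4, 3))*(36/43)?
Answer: 324/43 ≈ 7.5349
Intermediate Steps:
(3*Q(4, 3))*(36/43) = (3*3)*(36/43) = 9*(36*(1/43)) = 9*(36/43) = 324/43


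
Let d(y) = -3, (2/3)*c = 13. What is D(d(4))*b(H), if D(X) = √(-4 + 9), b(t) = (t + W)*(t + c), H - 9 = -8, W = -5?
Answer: -82*√5 ≈ -183.36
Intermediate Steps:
c = 39/2 (c = (3/2)*13 = 39/2 ≈ 19.500)
H = 1 (H = 9 - 8 = 1)
b(t) = (-5 + t)*(39/2 + t) (b(t) = (t - 5)*(t + 39/2) = (-5 + t)*(39/2 + t))
D(X) = √5
D(d(4))*b(H) = √5*(-195/2 + 1² + (29/2)*1) = √5*(-195/2 + 1 + 29/2) = √5*(-82) = -82*√5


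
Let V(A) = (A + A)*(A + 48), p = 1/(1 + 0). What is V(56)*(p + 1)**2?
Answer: 46592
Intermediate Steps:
p = 1 (p = 1/1 = 1)
V(A) = 2*A*(48 + A) (V(A) = (2*A)*(48 + A) = 2*A*(48 + A))
V(56)*(p + 1)**2 = (2*56*(48 + 56))*(1 + 1)**2 = (2*56*104)*2**2 = 11648*4 = 46592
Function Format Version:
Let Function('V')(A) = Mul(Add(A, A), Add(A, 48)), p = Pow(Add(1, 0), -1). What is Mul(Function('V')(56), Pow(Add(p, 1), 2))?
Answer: 46592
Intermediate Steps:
p = 1 (p = Pow(1, -1) = 1)
Function('V')(A) = Mul(2, A, Add(48, A)) (Function('V')(A) = Mul(Mul(2, A), Add(48, A)) = Mul(2, A, Add(48, A)))
Mul(Function('V')(56), Pow(Add(p, 1), 2)) = Mul(Mul(2, 56, Add(48, 56)), Pow(Add(1, 1), 2)) = Mul(Mul(2, 56, 104), Pow(2, 2)) = Mul(11648, 4) = 46592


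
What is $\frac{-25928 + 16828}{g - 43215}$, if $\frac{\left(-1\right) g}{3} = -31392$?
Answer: $- \frac{9100}{50961} \approx -0.17857$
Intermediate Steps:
$g = 94176$ ($g = \left(-3\right) \left(-31392\right) = 94176$)
$\frac{-25928 + 16828}{g - 43215} = \frac{-25928 + 16828}{94176 - 43215} = - \frac{9100}{50961}$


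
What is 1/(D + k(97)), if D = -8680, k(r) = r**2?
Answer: 1/729 ≈ 0.0013717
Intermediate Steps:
1/(D + k(97)) = 1/(-8680 + 97**2) = 1/(-8680 + 9409) = 1/729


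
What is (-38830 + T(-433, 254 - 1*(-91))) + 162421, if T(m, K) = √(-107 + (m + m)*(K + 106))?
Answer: 123591 + I*√390673 ≈ 1.2359e+5 + 625.04*I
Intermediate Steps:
T(m, K) = √(-107 + 2*m*(106 + K)) (T(m, K) = √(-107 + (2*m)*(106 + K)) = √(-107 + 2*m*(106 + K)))
(-38830 + T(-433, 254 - 1*(-91))) + 162421 = (-38830 + √(-107 + 212*(-433) + 2*(254 - 1*(-91))*(-433))) + 162421 = (-38830 + √(-107 - 91796 + 2*(254 + 91)*(-433))) + 162421 = (-38830 + √(-107 - 91796 + 2*345*(-433))) + 162421 = (-38830 + √(-107 - 91796 - 298770)) + 162421 = (-38830 + √(-390673)) + 162421 = (-38830 + I*√390673) + 162421 = 123591 + I*√390673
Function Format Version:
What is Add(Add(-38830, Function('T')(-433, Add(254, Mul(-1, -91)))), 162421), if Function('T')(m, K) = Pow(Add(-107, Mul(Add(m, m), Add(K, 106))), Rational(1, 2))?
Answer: Add(123591, Mul(I, Pow(390673, Rational(1, 2)))) ≈ Add(1.2359e+5, Mul(625.04, I))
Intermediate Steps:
Function('T')(m, K) = Pow(Add(-107, Mul(2, m, Add(106, K))), Rational(1, 2)) (Function('T')(m, K) = Pow(Add(-107, Mul(Mul(2, m), Add(106, K))), Rational(1, 2)) = Pow(Add(-107, Mul(2, m, Add(106, K))), Rational(1, 2)))
Add(Add(-38830, Function('T')(-433, Add(254, Mul(-1, -91)))), 162421) = Add(Add(-38830, Pow(Add(-107, Mul(212, -433), Mul(2, Add(254, Mul(-1, -91)), -433)), Rational(1, 2))), 162421) = Add(Add(-38830, Pow(Add(-107, -91796, Mul(2, Add(254, 91), -433)), Rational(1, 2))), 162421) = Add(Add(-38830, Pow(Add(-107, -91796, Mul(2, 345, -433)), Rational(1, 2))), 162421) = Add(Add(-38830, Pow(Add(-107, -91796, -298770), Rational(1, 2))), 162421) = Add(Add(-38830, Pow(-390673, Rational(1, 2))), 162421) = Add(Add(-38830, Mul(I, Pow(390673, Rational(1, 2)))), 162421) = Add(123591, Mul(I, Pow(390673, Rational(1, 2))))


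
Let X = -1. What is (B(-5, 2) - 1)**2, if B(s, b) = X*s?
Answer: 16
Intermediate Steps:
B(s, b) = -s
(B(-5, 2) - 1)**2 = (-1*(-5) - 1)**2 = (5 - 1)**2 = 4**2 = 16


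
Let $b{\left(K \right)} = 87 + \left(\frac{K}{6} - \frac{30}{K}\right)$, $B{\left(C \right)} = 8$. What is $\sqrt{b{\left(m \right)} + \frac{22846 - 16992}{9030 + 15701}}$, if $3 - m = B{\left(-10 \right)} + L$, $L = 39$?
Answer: $\frac{\sqrt{214697244198822}}{1632246} \approx 8.9769$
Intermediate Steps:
$m = -44$ ($m = 3 - \left(8 + 39\right) = 3 - 47 = -44$)
$b{\left(K \right)} = 87 - \frac{30}{K} + \frac{K}{6}$ ($b{\left(K \right)} = 87 + \left(K \frac{1}{6} - \frac{30}{K}\right) = 87 + \left(\frac{K}{6} - \frac{30}{K}\right) = 87 + \left(- \frac{30}{K} + \frac{K}{6}\right) = 87 - \frac{30}{K} + \frac{K}{6}$)
$\sqrt{b{\left(m \right)} + \frac{22846 - 16992}{9030 + 15701}} = \sqrt{\left(87 - \frac{30}{-44} + \frac{1}{6} \left(-44\right)\right) + \frac{22846 - 16992}{9030 + 15701}} = \sqrt{\left(87 - - \frac{15}{22} - \frac{22}{3}\right) + \frac{5854}{24731}} = \sqrt{\left(87 + \frac{15}{22} - \frac{22}{3}\right) + 5854 \cdot \frac{1}{24731}} = \sqrt{\frac{5303}{66} + \frac{5854}{24731}} = \sqrt{\frac{131534857}{1632246}} = \frac{\sqrt{214697244198822}}{1632246}$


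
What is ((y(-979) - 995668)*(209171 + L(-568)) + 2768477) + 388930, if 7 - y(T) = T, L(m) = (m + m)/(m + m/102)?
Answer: -21429916450273/103 ≈ -2.0806e+11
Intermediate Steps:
L(m) = 204/103 (L(m) = (2*m)/(m + m*(1/102)) = (2*m)/(m + m/102) = (2*m)/((103*m/102)) = (2*m)*(102/(103*m)) = 204/103)
y(T) = 7 - T
((y(-979) - 995668)*(209171 + L(-568)) + 2768477) + 388930 = (((7 - 1*(-979)) - 995668)*(209171 + 204/103) + 2768477) + 388930 = (((7 + 979) - 995668)*(21544817/103) + 2768477) + 388930 = ((986 - 995668)*(21544817/103) + 2768477) + 388930 = (-994682*21544817/103 + 2768477) + 388930 = (-21430241663194/103 + 2768477) + 388930 = -21429956510063/103 + 388930 = -21429916450273/103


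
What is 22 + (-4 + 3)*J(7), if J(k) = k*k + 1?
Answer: -28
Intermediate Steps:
J(k) = 1 + k**2 (J(k) = k**2 + 1 = 1 + k**2)
22 + (-4 + 3)*J(7) = 22 + (-4 + 3)*(1 + 7**2) = 22 - (1 + 49) = 22 - 1*50 = 22 - 50 = -28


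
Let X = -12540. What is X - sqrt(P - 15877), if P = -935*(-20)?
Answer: -12540 - sqrt(2823) ≈ -12593.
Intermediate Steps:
P = 18700
X - sqrt(P - 15877) = -12540 - sqrt(18700 - 15877) = -12540 - sqrt(2823)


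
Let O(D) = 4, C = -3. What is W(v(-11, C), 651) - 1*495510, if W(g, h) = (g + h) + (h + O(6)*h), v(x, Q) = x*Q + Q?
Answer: -491574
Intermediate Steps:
v(x, Q) = Q + Q*x (v(x, Q) = Q*x + Q = Q + Q*x)
W(g, h) = g + 6*h (W(g, h) = (g + h) + (h + 4*h) = (g + h) + 5*h = g + 6*h)
W(v(-11, C), 651) - 1*495510 = (-3*(1 - 11) + 6*651) - 1*495510 = (-3*(-10) + 3906) - 495510 = (30 + 3906) - 495510 = 3936 - 495510 = -491574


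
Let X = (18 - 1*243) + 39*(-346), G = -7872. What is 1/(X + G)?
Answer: -1/21591 ≈ -4.6316e-5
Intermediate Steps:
X = -13719 (X = (18 - 243) - 13494 = -225 - 13494 = -13719)
1/(X + G) = 1/(-13719 - 7872) = 1/(-21591) = -1/21591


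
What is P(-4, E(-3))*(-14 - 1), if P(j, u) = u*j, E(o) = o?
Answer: -180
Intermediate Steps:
P(j, u) = j*u
P(-4, E(-3))*(-14 - 1) = (-4*(-3))*(-14 - 1) = 12*(-15) = -180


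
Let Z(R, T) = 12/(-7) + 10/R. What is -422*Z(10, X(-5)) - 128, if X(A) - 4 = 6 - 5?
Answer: 1214/7 ≈ 173.43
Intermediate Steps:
X(A) = 5 (X(A) = 4 + (6 - 5) = 4 + 1 = 5)
Z(R, T) = -12/7 + 10/R (Z(R, T) = 12*(-⅐) + 10/R = -12/7 + 10/R)
-422*Z(10, X(-5)) - 128 = -422*(-12/7 + 10/10) - 128 = -422*(-12/7 + 10*(⅒)) - 128 = -422*(-12/7 + 1) - 128 = -422*(-5/7) - 128 = 2110/7 - 128 = 1214/7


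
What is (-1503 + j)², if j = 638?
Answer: 748225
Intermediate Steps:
(-1503 + j)² = (-1503 + 638)² = (-865)² = 748225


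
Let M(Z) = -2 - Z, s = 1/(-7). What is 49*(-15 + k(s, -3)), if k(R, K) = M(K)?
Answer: -686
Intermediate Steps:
s = -1/7 ≈ -0.14286
k(R, K) = -2 - K
49*(-15 + k(s, -3)) = 49*(-15 + (-2 - 1*(-3))) = 49*(-15 + (-2 + 3)) = 49*(-15 + 1) = 49*(-14) = -686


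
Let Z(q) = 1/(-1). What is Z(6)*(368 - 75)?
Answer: -293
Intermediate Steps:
Z(q) = -1
Z(6)*(368 - 75) = -(368 - 75) = -1*293 = -293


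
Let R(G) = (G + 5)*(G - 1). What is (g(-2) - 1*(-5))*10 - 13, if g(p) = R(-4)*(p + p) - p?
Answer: 257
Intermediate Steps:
R(G) = (-1 + G)*(5 + G) (R(G) = (5 + G)*(-1 + G) = (-1 + G)*(5 + G))
g(p) = -11*p (g(p) = (-5 + (-4)² + 4*(-4))*(p + p) - p = (-5 + 16 - 16)*(2*p) - p = -10*p - p = -11*p)
(g(-2) - 1*(-5))*10 - 13 = (-11*(-2) - 1*(-5))*10 - 13 = (22 + 5)*10 - 13 = 27*10 - 13 = 270 - 13 = 257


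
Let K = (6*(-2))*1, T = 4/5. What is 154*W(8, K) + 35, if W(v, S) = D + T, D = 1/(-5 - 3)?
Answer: 2779/20 ≈ 138.95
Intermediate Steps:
D = -⅛ (D = 1/(-8) = -⅛ ≈ -0.12500)
T = ⅘ (T = 4*(⅕) = ⅘ ≈ 0.80000)
K = -12 (K = -12*1 = -12)
W(v, S) = 27/40 (W(v, S) = -⅛ + ⅘ = 27/40)
154*W(8, K) + 35 = 154*(27/40) + 35 = 2079/20 + 35 = 2779/20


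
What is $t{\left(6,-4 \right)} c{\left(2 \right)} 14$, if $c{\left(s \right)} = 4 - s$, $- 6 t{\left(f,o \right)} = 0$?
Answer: $0$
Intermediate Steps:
$t{\left(f,o \right)} = 0$ ($t{\left(f,o \right)} = \left(- \frac{1}{6}\right) 0 = 0$)
$t{\left(6,-4 \right)} c{\left(2 \right)} 14 = 0 \left(4 - 2\right) 14 = 0 \cdot 2 \cdot 14 = 0 \cdot 14 = 0$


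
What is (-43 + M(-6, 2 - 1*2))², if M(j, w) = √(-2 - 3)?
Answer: (43 - I*√5)² ≈ 1844.0 - 192.3*I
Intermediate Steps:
M(j, w) = I*√5 (M(j, w) = √(-5) = I*√5)
(-43 + M(-6, 2 - 1*2))² = (-43 + I*√5)²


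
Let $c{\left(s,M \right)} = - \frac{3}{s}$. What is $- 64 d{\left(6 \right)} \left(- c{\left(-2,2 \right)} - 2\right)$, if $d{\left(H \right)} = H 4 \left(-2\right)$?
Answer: $-10752$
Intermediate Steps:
$d{\left(H \right)} = - 8 H$ ($d{\left(H \right)} = 4 H \left(-2\right) = - 8 H$)
$- 64 d{\left(6 \right)} \left(- c{\left(-2,2 \right)} - 2\right) = - 64 \left(\left(-8\right) 6\right) \left(- \frac{-3}{-2} - 2\right) = \left(-64\right) \left(-48\right) \left(- \frac{\left(-3\right) \left(-1\right)}{2} - 2\right) = 3072 \left(\left(-1\right) \frac{3}{2} - 2\right) = 3072 \left(- \frac{3}{2} - 2\right) = 3072 \left(- \frac{7}{2}\right) = -10752$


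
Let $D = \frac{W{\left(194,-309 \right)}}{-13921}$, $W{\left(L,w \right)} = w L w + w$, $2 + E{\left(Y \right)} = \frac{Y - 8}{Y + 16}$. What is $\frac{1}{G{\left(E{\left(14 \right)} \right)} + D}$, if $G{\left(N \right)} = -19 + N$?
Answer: $- \frac{69605}{94062809} \approx -0.00073998$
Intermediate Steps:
$E{\left(Y \right)} = -2 + \frac{-8 + Y}{16 + Y}$ ($E{\left(Y \right)} = -2 + \frac{Y - 8}{Y + 16} = -2 + \frac{-8 + Y}{16 + Y}$)
$W{\left(L,w \right)} = w + L w^{2}$ ($W{\left(L,w \right)} = L w w + w = L w^{2} + w = w + L w^{2}$)
$D = - \frac{18523005}{13921}$ ($D = \frac{\left(-309\right) \left(1 + 194 \left(-309\right)\right)}{-13921} = - 309 \left(1 - 59946\right) \left(- \frac{1}{13921}\right) = \left(-309\right) \left(-59945\right) \left(- \frac{1}{13921}\right) = 18523005 \left(- \frac{1}{13921}\right) = - \frac{18523005}{13921} \approx -1330.6$)
$\frac{1}{G{\left(E{\left(14 \right)} \right)} + D} = \frac{1}{\left(-19 + \frac{-40 - 14}{16 + 14}\right) - \frac{18523005}{13921}} = \frac{1}{\left(-19 + \frac{-40 - 14}{30}\right) - \frac{18523005}{13921}} = \frac{1}{\left(-19 + \frac{1}{30} \left(-54\right)\right) - \frac{18523005}{13921}} = \frac{1}{\left(-19 - \frac{9}{5}\right) - \frac{18523005}{13921}} = \frac{1}{- \frac{104}{5} - \frac{18523005}{13921}} = \frac{1}{- \frac{94062809}{69605}} = - \frac{69605}{94062809}$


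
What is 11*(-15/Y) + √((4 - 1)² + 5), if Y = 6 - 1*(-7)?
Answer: -165/13 + √14 ≈ -8.9507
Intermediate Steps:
Y = 13 (Y = 6 + 7 = 13)
11*(-15/Y) + √((4 - 1)² + 5) = 11*(-15/13) + √((4 - 1)² + 5) = 11*(-15*1/13) + √(3² + 5) = 11*(-15/13) + √(9 + 5) = -165/13 + √14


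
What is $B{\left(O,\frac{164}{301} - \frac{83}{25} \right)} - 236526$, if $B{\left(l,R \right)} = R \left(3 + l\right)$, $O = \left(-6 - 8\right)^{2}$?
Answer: $- \frac{1784013867}{7525} \approx -2.3708 \cdot 10^{5}$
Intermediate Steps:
$O = 196$ ($O = \left(-14\right)^{2} = 196$)
$B{\left(O,\frac{164}{301} - \frac{83}{25} \right)} - 236526 = \left(\frac{164}{301} - \frac{83}{25}\right) \left(3 + 196\right) - 236526 = \left(164 \cdot \frac{1}{301} - \frac{83}{25}\right) 199 - 236526 = \left(\frac{164}{301} - \frac{83}{25}\right) 199 - 236526 = \left(- \frac{20883}{7525}\right) 199 - 236526 = - \frac{4155717}{7525} - 236526 = - \frac{1784013867}{7525}$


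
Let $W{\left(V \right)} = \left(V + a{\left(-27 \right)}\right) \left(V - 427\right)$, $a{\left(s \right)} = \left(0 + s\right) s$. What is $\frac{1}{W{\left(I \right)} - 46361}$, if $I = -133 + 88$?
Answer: $- \frac{1}{369209} \approx -2.7085 \cdot 10^{-6}$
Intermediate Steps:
$I = -45$
$a{\left(s \right)} = s^{2}$ ($a{\left(s \right)} = s s = s^{2}$)
$W{\left(V \right)} = \left(-427 + V\right) \left(729 + V\right)$ ($W{\left(V \right)} = \left(V + \left(-27\right)^{2}\right) \left(V - 427\right) = \left(V + 729\right) \left(-427 + V\right) = \left(729 + V\right) \left(-427 + V\right) = \left(-427 + V\right) \left(729 + V\right)$)
$\frac{1}{W{\left(I \right)} - 46361} = \frac{1}{\left(-311283 + \left(-45\right)^{2} + 302 \left(-45\right)\right) - 46361} = \frac{1}{\left(-311283 + 2025 - 13590\right) - 46361} = \frac{1}{-322848 - 46361} = \frac{1}{-369209} = - \frac{1}{369209}$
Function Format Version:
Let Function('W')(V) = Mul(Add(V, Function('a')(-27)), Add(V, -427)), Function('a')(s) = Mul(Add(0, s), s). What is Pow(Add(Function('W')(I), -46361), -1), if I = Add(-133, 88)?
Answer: Rational(-1, 369209) ≈ -2.7085e-6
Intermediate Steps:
I = -45
Function('a')(s) = Pow(s, 2) (Function('a')(s) = Mul(s, s) = Pow(s, 2))
Function('W')(V) = Mul(Add(-427, V), Add(729, V)) (Function('W')(V) = Mul(Add(V, Pow(-27, 2)), Add(V, -427)) = Mul(Add(V, 729), Add(-427, V)) = Mul(Add(729, V), Add(-427, V)) = Mul(Add(-427, V), Add(729, V)))
Pow(Add(Function('W')(I), -46361), -1) = Pow(Add(Add(-311283, Pow(-45, 2), Mul(302, -45)), -46361), -1) = Pow(Add(Add(-311283, 2025, -13590), -46361), -1) = Pow(Add(-322848, -46361), -1) = Pow(-369209, -1) = Rational(-1, 369209)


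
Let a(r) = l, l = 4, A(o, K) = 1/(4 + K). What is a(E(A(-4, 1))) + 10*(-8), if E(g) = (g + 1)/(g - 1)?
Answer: -76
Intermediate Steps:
E(g) = (1 + g)/(-1 + g)
a(r) = 4
a(E(A(-4, 1))) + 10*(-8) = 4 + 10*(-8) = 4 - 80 = -76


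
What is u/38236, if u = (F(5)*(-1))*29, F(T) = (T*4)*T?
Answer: -725/9559 ≈ -0.075845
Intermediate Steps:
F(T) = 4*T² (F(T) = (4*T)*T = 4*T²)
u = -2900 (u = ((4*5²)*(-1))*29 = ((4*25)*(-1))*29 = (100*(-1))*29 = -100*29 = -2900)
u/38236 = -2900/38236 = -2900*1/38236 = -725/9559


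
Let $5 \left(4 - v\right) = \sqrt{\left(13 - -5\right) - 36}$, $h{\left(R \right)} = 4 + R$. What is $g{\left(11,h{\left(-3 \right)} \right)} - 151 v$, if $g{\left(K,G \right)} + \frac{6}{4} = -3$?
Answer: $- \frac{1217}{2} + \frac{453 i \sqrt{2}}{5} \approx -608.5 + 128.13 i$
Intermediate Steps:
$g{\left(K,G \right)} = - \frac{9}{2}$ ($g{\left(K,G \right)} = - \frac{3}{2} - 3 = - \frac{9}{2}$)
$v = 4 - \frac{3 i \sqrt{2}}{5}$ ($v = 4 - \frac{\sqrt{\left(13 - -5\right) - 36}}{5} = 4 - \frac{\sqrt{\left(13 + 5\right) - 36}}{5} = 4 - \frac{\sqrt{18 - 36}}{5} = 4 - \frac{\sqrt{-18}}{5} = 4 - \frac{3 i \sqrt{2}}{5} \approx 4.0 - 0.84853 i$)
$g{\left(11,h{\left(-3 \right)} \right)} - 151 v = - \frac{9}{2} - 151 \left(4 - \frac{3 i \sqrt{2}}{5}\right) = - \frac{9}{2} - \left(604 - \frac{453 i \sqrt{2}}{5}\right) = - \frac{1217}{2} + \frac{453 i \sqrt{2}}{5}$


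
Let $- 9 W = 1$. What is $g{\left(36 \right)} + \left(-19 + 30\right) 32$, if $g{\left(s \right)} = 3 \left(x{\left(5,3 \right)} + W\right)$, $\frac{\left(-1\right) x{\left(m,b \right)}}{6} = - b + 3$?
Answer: $\frac{1055}{3} \approx 351.67$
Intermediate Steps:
$W = - \frac{1}{9}$ ($W = \left(- \frac{1}{9}\right) 1 = - \frac{1}{9} \approx -0.11111$)
$x{\left(m,b \right)} = -18 + 6 b$ ($x{\left(m,b \right)} = - 6 \left(- b + 3\right) = - 6 \left(3 - b\right) = -18 + 6 b$)
$g{\left(s \right)} = - \frac{1}{3}$ ($g{\left(s \right)} = 3 \left(\left(-18 + 6 \cdot 3\right) - \frac{1}{9}\right) = 3 \left(\left(-18 + 18\right) - \frac{1}{9}\right) = 3 \left(0 - \frac{1}{9}\right) = 3 \left(- \frac{1}{9}\right) = - \frac{1}{3}$)
$g{\left(36 \right)} + \left(-19 + 30\right) 32 = - \frac{1}{3} + \left(-19 + 30\right) 32 = - \frac{1}{3} + 11 \cdot 32 = - \frac{1}{3} + 352 = \frac{1055}{3}$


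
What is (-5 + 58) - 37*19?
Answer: -650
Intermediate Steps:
(-5 + 58) - 37*19 = 53 - 703 = -650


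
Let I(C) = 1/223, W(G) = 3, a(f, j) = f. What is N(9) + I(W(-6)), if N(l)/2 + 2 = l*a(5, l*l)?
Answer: 19179/223 ≈ 86.005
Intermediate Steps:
I(C) = 1/223
N(l) = -4 + 10*l (N(l) = -4 + 2*(l*5) = -4 + 2*(5*l) = -4 + 10*l)
N(9) + I(W(-6)) = (-4 + 10*9) + 1/223 = (-4 + 90) + 1/223 = 86 + 1/223 = 19179/223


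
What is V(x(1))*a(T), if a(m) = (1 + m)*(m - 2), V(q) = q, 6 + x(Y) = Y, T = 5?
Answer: -90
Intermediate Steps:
x(Y) = -6 + Y
a(m) = (1 + m)*(-2 + m)
V(x(1))*a(T) = (-6 + 1)*(-2 + 5² - 1*5) = -5*(-2 + 25 - 5) = -5*18 = -90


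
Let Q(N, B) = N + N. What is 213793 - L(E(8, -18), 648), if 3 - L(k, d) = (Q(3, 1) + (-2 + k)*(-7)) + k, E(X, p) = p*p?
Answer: 211866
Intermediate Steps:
Q(N, B) = 2*N
E(X, p) = p²
L(k, d) = -17 + 6*k (L(k, d) = 3 - ((2*3 + (-2 + k)*(-7)) + k) = 3 - ((6 + (14 - 7*k)) + k) = 3 - ((20 - 7*k) + k) = 3 - (20 - 6*k) = 3 + (-20 + 6*k) = -17 + 6*k)
213793 - L(E(8, -18), 648) = 213793 - (-17 + 6*(-18)²) = 213793 - (-17 + 6*324) = 213793 - (-17 + 1944) = 213793 - 1*1927 = 213793 - 1927 = 211866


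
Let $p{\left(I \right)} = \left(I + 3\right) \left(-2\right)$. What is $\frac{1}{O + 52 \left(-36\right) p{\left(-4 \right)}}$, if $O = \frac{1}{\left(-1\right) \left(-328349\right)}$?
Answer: $- \frac{328349}{1229338655} \approx -0.00026709$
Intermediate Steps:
$p{\left(I \right)} = -6 - 2 I$ ($p{\left(I \right)} = \left(3 + I\right) \left(-2\right) = -6 - 2 I$)
$O = \frac{1}{328349} \approx 3.0455 \cdot 10^{-6}$
$\frac{1}{O + 52 \left(-36\right) p{\left(-4 \right)}} = \frac{1}{\frac{1}{328349} + 52 \left(-36\right) \left(-6 - -8\right)} = \frac{1}{\frac{1}{328349} - 1872 \left(-6 + 8\right)} = \frac{1}{\frac{1}{328349} - 3744} = \frac{1}{- \frac{1229338655}{328349}} = - \frac{328349}{1229338655}$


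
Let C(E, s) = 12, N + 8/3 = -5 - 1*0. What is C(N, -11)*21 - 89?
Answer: 163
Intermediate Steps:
N = -23/3 (N = -8/3 + (-5 - 1*0) = -8/3 + (-5 + 0) = -8/3 - 5 = -23/3 ≈ -7.6667)
C(N, -11)*21 - 89 = 12*21 - 89 = 252 - 89 = 163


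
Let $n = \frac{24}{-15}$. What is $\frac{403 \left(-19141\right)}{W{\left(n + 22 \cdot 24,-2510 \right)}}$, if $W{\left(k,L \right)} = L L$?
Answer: $- \frac{7713823}{6300100} \approx -1.2244$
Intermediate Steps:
$n = - \frac{8}{5}$ ($n = 24 \left(- \frac{1}{15}\right) = - \frac{8}{5} \approx -1.6$)
$W{\left(k,L \right)} = L^{2}$
$\frac{403 \left(-19141\right)}{W{\left(n + 22 \cdot 24,-2510 \right)}} = \frac{403 \left(-19141\right)}{\left(-2510\right)^{2}} = - \frac{7713823}{6300100}$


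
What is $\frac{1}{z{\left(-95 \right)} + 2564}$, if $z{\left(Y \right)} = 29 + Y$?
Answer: $\frac{1}{2498} \approx 0.00040032$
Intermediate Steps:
$\frac{1}{z{\left(-95 \right)} + 2564} = \frac{1}{\left(29 - 95\right) + 2564} = \frac{1}{-66 + 2564} = \frac{1}{2498}$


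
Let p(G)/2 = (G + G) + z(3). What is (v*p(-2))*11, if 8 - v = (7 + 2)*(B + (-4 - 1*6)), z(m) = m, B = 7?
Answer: -770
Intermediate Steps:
v = 35 (v = 8 - (7 + 2)*(7 + (-4 - 1*6)) = 8 - 9*(7 + (-4 - 6)) = 8 - 9*(7 - 10) = 8 - 9*(-3) = 8 - 1*(-27) = 8 + 27 = 35)
p(G) = 6 + 4*G (p(G) = 2*((G + G) + 3) = 2*(2*G + 3) = 2*(3 + 2*G) = 6 + 4*G)
(v*p(-2))*11 = (35*(6 + 4*(-2)))*11 = (35*(6 - 8))*11 = (35*(-2))*11 = -70*11 = -770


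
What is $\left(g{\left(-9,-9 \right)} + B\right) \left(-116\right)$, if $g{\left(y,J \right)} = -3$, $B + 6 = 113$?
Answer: $-12064$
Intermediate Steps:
$B = 107$ ($B = -6 + 113 = 107$)
$\left(g{\left(-9,-9 \right)} + B\right) \left(-116\right) = \left(-3 + 107\right) \left(-116\right) = 104 \left(-116\right) = -12064$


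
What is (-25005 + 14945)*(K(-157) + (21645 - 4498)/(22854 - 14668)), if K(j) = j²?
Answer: -1015023120830/4093 ≈ -2.4799e+8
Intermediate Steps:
(-25005 + 14945)*(K(-157) + (21645 - 4498)/(22854 - 14668)) = (-25005 + 14945)*((-157)² + (21645 - 4498)/(22854 - 14668)) = -10060*(24649 + 17147/8186) = -10060*201793861/8186 = -1015023120830/4093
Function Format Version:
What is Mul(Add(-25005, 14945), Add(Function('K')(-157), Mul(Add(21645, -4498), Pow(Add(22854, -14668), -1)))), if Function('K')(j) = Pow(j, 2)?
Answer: Rational(-1015023120830, 4093) ≈ -2.4799e+8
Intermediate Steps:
Mul(Add(-25005, 14945), Add(Function('K')(-157), Mul(Add(21645, -4498), Pow(Add(22854, -14668), -1)))) = Mul(Add(-25005, 14945), Add(Pow(-157, 2), Mul(Add(21645, -4498), Pow(Add(22854, -14668), -1)))) = Mul(-10060, Add(24649, Mul(17147, Pow(8186, -1)))) = Mul(-10060, Add(24649, Mul(17147, Rational(1, 8186)))) = Mul(-10060, Add(24649, Rational(17147, 8186))) = Mul(-10060, Rational(201793861, 8186)) = Rational(-1015023120830, 4093)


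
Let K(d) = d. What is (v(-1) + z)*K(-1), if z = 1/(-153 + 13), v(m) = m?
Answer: 141/140 ≈ 1.0071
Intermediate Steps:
z = -1/140 (z = 1/(-140) = -1/140 ≈ -0.0071429)
(v(-1) + z)*K(-1) = (-1 - 1/140)*(-1) = -141/140*(-1) = 141/140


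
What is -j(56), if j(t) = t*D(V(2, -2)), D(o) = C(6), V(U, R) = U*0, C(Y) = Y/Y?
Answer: -56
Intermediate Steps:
C(Y) = 1
V(U, R) = 0
D(o) = 1
j(t) = t (j(t) = t*1 = t)
-j(56) = -1*56 = -56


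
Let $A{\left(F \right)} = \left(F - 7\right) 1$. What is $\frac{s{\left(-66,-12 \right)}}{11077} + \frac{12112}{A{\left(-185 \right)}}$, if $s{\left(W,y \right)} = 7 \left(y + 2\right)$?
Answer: $- \frac{8386129}{132924} \approx -63.09$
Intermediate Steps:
$s{\left(W,y \right)} = 14 + 7 y$ ($s{\left(W,y \right)} = 7 \left(2 + y\right) = 14 + 7 y$)
$A{\left(F \right)} = -7 + F$ ($A{\left(F \right)} = \left(-7 + F\right) 1 = -7 + F$)
$\frac{s{\left(-66,-12 \right)}}{11077} + \frac{12112}{A{\left(-185 \right)}} = \frac{14 + 7 \left(-12\right)}{11077} + \frac{12112}{-7 - 185} = \left(14 - 84\right) \frac{1}{11077} + \frac{12112}{-192} = \left(-70\right) \frac{1}{11077} + 12112 \left(- \frac{1}{192}\right) = - \frac{70}{11077} - \frac{757}{12} = - \frac{8386129}{132924}$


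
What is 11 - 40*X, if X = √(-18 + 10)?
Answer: 11 - 80*I*√2 ≈ 11.0 - 113.14*I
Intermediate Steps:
X = 2*I*√2 (X = √(-8) = 2*I*√2 ≈ 2.8284*I)
11 - 40*X = 11 - 80*I*√2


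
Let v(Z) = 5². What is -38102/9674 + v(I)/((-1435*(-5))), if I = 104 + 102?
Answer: -780400/198317 ≈ -3.9351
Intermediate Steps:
I = 206
v(Z) = 25
-38102/9674 + v(I)/((-1435*(-5))) = -38102/9674 + 25/((-1435*(-5))) = -38102*1/9674 + 25/7175 = -19051/4837 + 25*(1/7175) = -19051/4837 + 1/287 = -780400/198317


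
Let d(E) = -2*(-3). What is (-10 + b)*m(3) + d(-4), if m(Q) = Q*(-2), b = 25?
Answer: -84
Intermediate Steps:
d(E) = 6
m(Q) = -2*Q
(-10 + b)*m(3) + d(-4) = (-10 + 25)*(-2*3) + 6 = 15*(-6) + 6 = -90 + 6 = -84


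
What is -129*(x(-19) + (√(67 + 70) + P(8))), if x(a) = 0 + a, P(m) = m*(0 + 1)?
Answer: 1419 - 129*√137 ≈ -90.906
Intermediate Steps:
P(m) = m (P(m) = m*1 = m)
x(a) = a
-129*(x(-19) + (√(67 + 70) + P(8))) = -129*(-19 + (√(67 + 70) + 8)) = -129*(-19 + (√137 + 8)) = -129*(-19 + (8 + √137)) = -129*(-11 + √137) = 1419 - 129*√137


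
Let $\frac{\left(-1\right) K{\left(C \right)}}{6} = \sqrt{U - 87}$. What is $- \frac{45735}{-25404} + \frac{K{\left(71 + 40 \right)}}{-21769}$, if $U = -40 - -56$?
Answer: $\frac{15245}{8468} + \frac{6 i \sqrt{71}}{21769} \approx 1.8003 + 0.0023224 i$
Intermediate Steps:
$U = 16$ ($U = -40 + 56 = 16$)
$K{\left(C \right)} = - 6 i \sqrt{71}$ ($K{\left(C \right)} = - 6 \sqrt{16 - 87} = - 6 \sqrt{-71} = - 6 i \sqrt{71}$)
$- \frac{45735}{-25404} + \frac{K{\left(71 + 40 \right)}}{-21769} = - \frac{45735}{-25404} + \frac{\left(-6\right) i \sqrt{71}}{-21769} = \left(-45735\right) \left(- \frac{1}{25404}\right) + - 6 i \sqrt{71} \left(- \frac{1}{21769}\right) = \frac{15245}{8468} + \frac{6 i \sqrt{71}}{21769}$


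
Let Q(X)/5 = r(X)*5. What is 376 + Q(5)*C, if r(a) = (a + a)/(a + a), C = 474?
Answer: 12226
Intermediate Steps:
r(a) = 1 (r(a) = (2*a)/((2*a)) = (2*a)*(1/(2*a)) = 1)
Q(X) = 25 (Q(X) = 5*(1*5) = 5*5 = 25)
376 + Q(5)*C = 376 + 25*474 = 376 + 11850 = 12226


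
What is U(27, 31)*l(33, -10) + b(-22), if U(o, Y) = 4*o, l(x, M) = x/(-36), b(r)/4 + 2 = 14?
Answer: -51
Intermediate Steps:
b(r) = 48 (b(r) = -8 + 4*14 = -8 + 56 = 48)
l(x, M) = -x/36 (l(x, M) = x*(-1/36) = -x/36)
U(27, 31)*l(33, -10) + b(-22) = (4*27)*(-1/36*33) + 48 = 108*(-11/12) + 48 = -99 + 48 = -51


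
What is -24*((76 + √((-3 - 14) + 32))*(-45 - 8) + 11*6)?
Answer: 95088 + 1272*√15 ≈ 1.0001e+5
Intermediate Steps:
-24*((76 + √((-3 - 14) + 32))*(-45 - 8) + 11*6) = -24*((76 + √(-17 + 32))*(-53) + 66) = -24*((76 + √15)*(-53) + 66) = -24*((-4028 - 53*√15) + 66) = -24*(-3962 - 53*√15) = 95088 + 1272*√15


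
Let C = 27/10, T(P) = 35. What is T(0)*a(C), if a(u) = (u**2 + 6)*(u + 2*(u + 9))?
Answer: 2428083/200 ≈ 12140.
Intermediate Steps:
C = 27/10 (C = 27*(1/10) = 27/10 ≈ 2.7000)
a(u) = (6 + u**2)*(18 + 3*u) (a(u) = (6 + u**2)*(u + 2*(9 + u)) = (6 + u**2)*(u + (18 + 2*u)) = (6 + u**2)*(18 + 3*u))
T(0)*a(C) = 35*(108 + 3*(27/10)**3 + 18*(27/10) + 18*(27/10)**2) = 35*(108 + 3*(19683/1000) + 243/5 + 18*(729/100)) = 35*(108 + 59049/1000 + 243/5 + 6561/50) = 35*(346869/1000) = 2428083/200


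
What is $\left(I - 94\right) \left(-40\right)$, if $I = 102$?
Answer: $-320$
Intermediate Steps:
$\left(I - 94\right) \left(-40\right) = \left(102 - 94\right) \left(-40\right) = 8 \left(-40\right) = -320$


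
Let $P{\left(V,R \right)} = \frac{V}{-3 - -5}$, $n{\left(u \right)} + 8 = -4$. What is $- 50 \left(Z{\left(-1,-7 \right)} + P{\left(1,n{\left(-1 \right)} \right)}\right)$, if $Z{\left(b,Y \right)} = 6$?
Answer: $-325$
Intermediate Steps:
$n{\left(u \right)} = -12$ ($n{\left(u \right)} = -8 - 4 = -12$)
$P{\left(V,R \right)} = \frac{V}{2}$ ($P{\left(V,R \right)} = \frac{V}{-3 + 5} = \frac{V}{2}$)
$- 50 \left(Z{\left(-1,-7 \right)} + P{\left(1,n{\left(-1 \right)} \right)}\right) = - 50 \left(6 + \frac{1}{2} \cdot 1\right) = - 50 \left(6 + \frac{1}{2}\right) = \left(-50\right) \frac{13}{2} = -325$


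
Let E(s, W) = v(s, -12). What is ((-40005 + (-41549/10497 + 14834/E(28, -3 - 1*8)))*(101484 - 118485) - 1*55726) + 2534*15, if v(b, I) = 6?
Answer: 2232860408033/3499 ≈ 6.3814e+8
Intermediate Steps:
E(s, W) = 6
((-40005 + (-41549/10497 + 14834/E(28, -3 - 1*8)))*(101484 - 118485) - 1*55726) + 2534*15 = ((-40005 + (-41549/10497 + 14834/6))*(101484 - 118485) - 1*55726) + 2534*15 = ((-40005 + (-41549*1/10497 + 14834*(⅙)))*(-17001) - 55726) + 38010 = ((-40005 + (-41549/10497 + 7417/3))*(-17001) - 55726) + 38010 = ((-40005 + 25910534/10497)*(-17001) - 55726) + 38010 = (-394021951/10497*(-17001) - 55726) + 38010 = (2232922396317/3499 - 55726) + 38010 = 2232727411043/3499 + 38010 = 2232860408033/3499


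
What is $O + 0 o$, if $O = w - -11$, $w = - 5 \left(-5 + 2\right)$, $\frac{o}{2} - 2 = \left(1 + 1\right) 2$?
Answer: $26$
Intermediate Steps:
$o = 12$ ($o = 4 + 2 \left(1 + 1\right) 2 = 4 + 2 \cdot 2 \cdot 2 = 4 + 2 \cdot 4 = 4 + 8 = 12$)
$w = 15$ ($w = \left(-5\right) \left(-3\right) = 15$)
$O = 26$ ($O = 15 - -11 = 15 + 11 = 26$)
$O + 0 o = 26 + 0 \cdot 12 = 26 + 0 = 26$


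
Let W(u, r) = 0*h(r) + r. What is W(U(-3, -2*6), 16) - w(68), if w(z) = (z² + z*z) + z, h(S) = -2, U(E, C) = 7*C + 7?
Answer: -9300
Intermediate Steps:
U(E, C) = 7 + 7*C
W(u, r) = r (W(u, r) = 0*(-2) + r = 0 + r = r)
w(z) = z + 2*z² (w(z) = (z² + z²) + z = 2*z² + z = z + 2*z²)
W(U(-3, -2*6), 16) - w(68) = 16 - 68*(1 + 2*68) = 16 - 68*(1 + 136) = 16 - 68*137 = 16 - 1*9316 = 16 - 9316 = -9300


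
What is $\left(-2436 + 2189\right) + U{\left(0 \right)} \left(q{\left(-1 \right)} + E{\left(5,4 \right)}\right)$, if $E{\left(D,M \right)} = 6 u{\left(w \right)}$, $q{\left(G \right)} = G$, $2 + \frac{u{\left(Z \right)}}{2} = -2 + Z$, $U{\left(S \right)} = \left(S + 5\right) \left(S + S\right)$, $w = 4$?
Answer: $-247$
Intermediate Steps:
$U{\left(S \right)} = 2 S \left(5 + S\right)$ ($U{\left(S \right)} = \left(5 + S\right) 2 S = 2 S \left(5 + S\right)$)
$u{\left(Z \right)} = -8 + 2 Z$ ($u{\left(Z \right)} = -4 + 2 \left(-2 + Z\right) = -4 + \left(-4 + 2 Z\right) = -8 + 2 Z$)
$E{\left(D,M \right)} = 0$ ($E{\left(D,M \right)} = 6 \left(-8 + 2 \cdot 4\right) = 6 \left(-8 + 8\right) = 6 \cdot 0 = 0$)
$\left(-2436 + 2189\right) + U{\left(0 \right)} \left(q{\left(-1 \right)} + E{\left(5,4 \right)}\right) = \left(-2436 + 2189\right) + 2 \cdot 0 \left(5 + 0\right) \left(-1 + 0\right) = -247 + 2 \cdot 0 \cdot 5 \left(-1\right) = -247 + 0 \left(-1\right) = -247 + 0 = -247$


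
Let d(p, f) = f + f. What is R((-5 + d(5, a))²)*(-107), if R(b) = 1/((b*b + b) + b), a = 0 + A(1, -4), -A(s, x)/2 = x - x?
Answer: -107/675 ≈ -0.15852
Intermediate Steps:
A(s, x) = 0 (A(s, x) = -2*(x - x) = -2*0 = 0)
a = 0 (a = 0 + 0 = 0)
d(p, f) = 2*f
R(b) = 1/(b² + 2*b) (R(b) = 1/((b² + b) + b) = 1/((b + b²) + b) = 1/(b² + 2*b))
R((-5 + d(5, a))²)*(-107) = (1/(((-5 + 2*0)²)*(2 + (-5 + 2*0)²)))*(-107) = (1/(((-5 + 0)²)*(2 + (-5 + 0)²)))*(-107) = (1/(((-5)²)*(2 + (-5)²)))*(-107) = (1/(25*(2 + 25)))*(-107) = ((1/25)/27)*(-107) = ((1/25)*(1/27))*(-107) = (1/675)*(-107) = -107/675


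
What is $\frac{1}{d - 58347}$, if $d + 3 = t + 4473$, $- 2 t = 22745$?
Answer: $- \frac{2}{130499} \approx -1.5326 \cdot 10^{-5}$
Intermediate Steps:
$t = - \frac{22745}{2}$ ($t = \left(- \frac{1}{2}\right) 22745 = - \frac{22745}{2} \approx -11373.0$)
$d = - \frac{13805}{2}$ ($d = -3 + \left(- \frac{22745}{2} + 4473\right) = -3 - \frac{13799}{2} = - \frac{13805}{2} \approx -6902.5$)
$\frac{1}{d - 58347} = \frac{1}{- \frac{13805}{2} - 58347} = \frac{1}{- \frac{130499}{2}} = - \frac{2}{130499}$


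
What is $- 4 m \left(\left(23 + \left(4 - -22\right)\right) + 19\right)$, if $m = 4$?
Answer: $-1088$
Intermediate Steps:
$- 4 m \left(\left(23 + \left(4 - -22\right)\right) + 19\right) = \left(-4\right) 4 \left(\left(23 + \left(4 - -22\right)\right) + 19\right) = - 16 \left(\left(23 + \left(4 + 22\right)\right) + 19\right) = - 16 \left(\left(23 + 26\right) + 19\right) = - 16 \left(49 + 19\right) = \left(-16\right) 68 = -1088$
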